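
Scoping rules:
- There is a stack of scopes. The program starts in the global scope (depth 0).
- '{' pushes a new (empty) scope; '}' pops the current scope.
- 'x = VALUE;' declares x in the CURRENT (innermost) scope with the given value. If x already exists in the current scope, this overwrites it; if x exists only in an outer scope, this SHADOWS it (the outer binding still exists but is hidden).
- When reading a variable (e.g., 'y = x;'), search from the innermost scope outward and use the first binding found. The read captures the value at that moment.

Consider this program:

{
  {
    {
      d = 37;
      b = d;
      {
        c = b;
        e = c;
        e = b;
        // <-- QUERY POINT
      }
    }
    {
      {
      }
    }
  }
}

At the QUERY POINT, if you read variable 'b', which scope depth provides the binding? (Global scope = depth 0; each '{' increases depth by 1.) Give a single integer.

Answer: 3

Derivation:
Step 1: enter scope (depth=1)
Step 2: enter scope (depth=2)
Step 3: enter scope (depth=3)
Step 4: declare d=37 at depth 3
Step 5: declare b=(read d)=37 at depth 3
Step 6: enter scope (depth=4)
Step 7: declare c=(read b)=37 at depth 4
Step 8: declare e=(read c)=37 at depth 4
Step 9: declare e=(read b)=37 at depth 4
Visible at query point: b=37 c=37 d=37 e=37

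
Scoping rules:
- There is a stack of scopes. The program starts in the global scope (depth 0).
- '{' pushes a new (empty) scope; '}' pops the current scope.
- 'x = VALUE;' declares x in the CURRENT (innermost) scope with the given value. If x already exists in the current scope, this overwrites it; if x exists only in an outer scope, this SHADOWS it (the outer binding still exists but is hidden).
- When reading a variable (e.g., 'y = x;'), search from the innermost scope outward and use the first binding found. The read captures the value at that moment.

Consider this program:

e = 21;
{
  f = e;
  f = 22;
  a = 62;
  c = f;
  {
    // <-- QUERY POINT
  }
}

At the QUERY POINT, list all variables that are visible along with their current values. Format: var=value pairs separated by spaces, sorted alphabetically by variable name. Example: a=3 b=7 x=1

Answer: a=62 c=22 e=21 f=22

Derivation:
Step 1: declare e=21 at depth 0
Step 2: enter scope (depth=1)
Step 3: declare f=(read e)=21 at depth 1
Step 4: declare f=22 at depth 1
Step 5: declare a=62 at depth 1
Step 6: declare c=(read f)=22 at depth 1
Step 7: enter scope (depth=2)
Visible at query point: a=62 c=22 e=21 f=22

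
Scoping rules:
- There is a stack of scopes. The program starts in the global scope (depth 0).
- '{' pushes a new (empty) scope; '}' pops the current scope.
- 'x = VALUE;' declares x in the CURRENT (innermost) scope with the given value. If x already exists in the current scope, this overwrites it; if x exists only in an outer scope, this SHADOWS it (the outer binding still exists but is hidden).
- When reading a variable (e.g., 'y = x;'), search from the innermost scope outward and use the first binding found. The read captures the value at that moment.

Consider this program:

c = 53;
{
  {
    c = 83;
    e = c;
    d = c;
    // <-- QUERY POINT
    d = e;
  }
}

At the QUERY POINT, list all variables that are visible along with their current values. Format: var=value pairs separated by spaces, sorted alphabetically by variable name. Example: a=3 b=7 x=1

Step 1: declare c=53 at depth 0
Step 2: enter scope (depth=1)
Step 3: enter scope (depth=2)
Step 4: declare c=83 at depth 2
Step 5: declare e=(read c)=83 at depth 2
Step 6: declare d=(read c)=83 at depth 2
Visible at query point: c=83 d=83 e=83

Answer: c=83 d=83 e=83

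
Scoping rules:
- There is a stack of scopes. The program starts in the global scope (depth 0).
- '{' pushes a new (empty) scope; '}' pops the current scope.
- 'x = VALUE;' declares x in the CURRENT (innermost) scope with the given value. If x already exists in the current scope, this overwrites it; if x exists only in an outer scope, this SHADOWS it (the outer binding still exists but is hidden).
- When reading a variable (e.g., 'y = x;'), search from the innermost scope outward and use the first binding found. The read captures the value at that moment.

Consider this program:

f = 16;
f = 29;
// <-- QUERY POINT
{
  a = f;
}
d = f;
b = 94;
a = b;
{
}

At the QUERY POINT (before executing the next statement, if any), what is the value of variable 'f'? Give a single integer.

Answer: 29

Derivation:
Step 1: declare f=16 at depth 0
Step 2: declare f=29 at depth 0
Visible at query point: f=29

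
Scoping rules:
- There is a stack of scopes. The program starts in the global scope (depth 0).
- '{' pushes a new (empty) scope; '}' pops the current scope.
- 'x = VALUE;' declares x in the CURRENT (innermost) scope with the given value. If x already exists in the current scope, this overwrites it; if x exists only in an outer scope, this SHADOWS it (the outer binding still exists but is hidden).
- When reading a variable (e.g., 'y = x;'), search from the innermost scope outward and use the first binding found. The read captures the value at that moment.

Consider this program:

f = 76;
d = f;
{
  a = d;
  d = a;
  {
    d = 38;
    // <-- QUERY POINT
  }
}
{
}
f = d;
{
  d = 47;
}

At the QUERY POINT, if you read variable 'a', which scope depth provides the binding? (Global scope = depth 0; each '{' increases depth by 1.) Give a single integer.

Answer: 1

Derivation:
Step 1: declare f=76 at depth 0
Step 2: declare d=(read f)=76 at depth 0
Step 3: enter scope (depth=1)
Step 4: declare a=(read d)=76 at depth 1
Step 5: declare d=(read a)=76 at depth 1
Step 6: enter scope (depth=2)
Step 7: declare d=38 at depth 2
Visible at query point: a=76 d=38 f=76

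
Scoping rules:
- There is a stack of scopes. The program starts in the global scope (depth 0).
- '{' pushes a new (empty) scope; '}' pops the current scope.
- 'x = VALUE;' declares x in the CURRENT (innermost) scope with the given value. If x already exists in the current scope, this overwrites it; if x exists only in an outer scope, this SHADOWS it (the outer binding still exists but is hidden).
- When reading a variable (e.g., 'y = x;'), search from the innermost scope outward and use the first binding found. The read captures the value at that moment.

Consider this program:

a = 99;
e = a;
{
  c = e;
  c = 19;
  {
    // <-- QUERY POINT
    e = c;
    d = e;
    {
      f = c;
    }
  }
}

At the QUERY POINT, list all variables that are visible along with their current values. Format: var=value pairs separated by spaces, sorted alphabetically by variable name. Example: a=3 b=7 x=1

Answer: a=99 c=19 e=99

Derivation:
Step 1: declare a=99 at depth 0
Step 2: declare e=(read a)=99 at depth 0
Step 3: enter scope (depth=1)
Step 4: declare c=(read e)=99 at depth 1
Step 5: declare c=19 at depth 1
Step 6: enter scope (depth=2)
Visible at query point: a=99 c=19 e=99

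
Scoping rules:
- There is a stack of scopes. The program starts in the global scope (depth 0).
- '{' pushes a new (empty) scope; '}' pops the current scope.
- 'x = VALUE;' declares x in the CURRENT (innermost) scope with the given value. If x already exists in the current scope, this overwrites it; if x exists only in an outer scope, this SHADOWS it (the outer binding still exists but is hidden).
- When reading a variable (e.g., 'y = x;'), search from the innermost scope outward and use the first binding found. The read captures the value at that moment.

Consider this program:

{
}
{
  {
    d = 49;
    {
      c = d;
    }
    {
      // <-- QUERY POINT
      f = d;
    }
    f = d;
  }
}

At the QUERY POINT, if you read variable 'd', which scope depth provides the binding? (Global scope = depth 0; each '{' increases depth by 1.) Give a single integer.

Step 1: enter scope (depth=1)
Step 2: exit scope (depth=0)
Step 3: enter scope (depth=1)
Step 4: enter scope (depth=2)
Step 5: declare d=49 at depth 2
Step 6: enter scope (depth=3)
Step 7: declare c=(read d)=49 at depth 3
Step 8: exit scope (depth=2)
Step 9: enter scope (depth=3)
Visible at query point: d=49

Answer: 2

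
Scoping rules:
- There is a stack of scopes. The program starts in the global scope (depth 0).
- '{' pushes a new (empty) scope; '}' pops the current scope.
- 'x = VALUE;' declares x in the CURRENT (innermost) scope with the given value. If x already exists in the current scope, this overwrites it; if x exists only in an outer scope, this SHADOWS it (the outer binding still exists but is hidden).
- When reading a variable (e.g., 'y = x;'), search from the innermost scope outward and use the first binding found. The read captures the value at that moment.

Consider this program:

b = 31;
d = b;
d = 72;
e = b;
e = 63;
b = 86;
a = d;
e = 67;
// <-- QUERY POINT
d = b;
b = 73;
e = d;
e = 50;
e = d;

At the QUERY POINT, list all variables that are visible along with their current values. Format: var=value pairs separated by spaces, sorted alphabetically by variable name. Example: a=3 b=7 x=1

Step 1: declare b=31 at depth 0
Step 2: declare d=(read b)=31 at depth 0
Step 3: declare d=72 at depth 0
Step 4: declare e=(read b)=31 at depth 0
Step 5: declare e=63 at depth 0
Step 6: declare b=86 at depth 0
Step 7: declare a=(read d)=72 at depth 0
Step 8: declare e=67 at depth 0
Visible at query point: a=72 b=86 d=72 e=67

Answer: a=72 b=86 d=72 e=67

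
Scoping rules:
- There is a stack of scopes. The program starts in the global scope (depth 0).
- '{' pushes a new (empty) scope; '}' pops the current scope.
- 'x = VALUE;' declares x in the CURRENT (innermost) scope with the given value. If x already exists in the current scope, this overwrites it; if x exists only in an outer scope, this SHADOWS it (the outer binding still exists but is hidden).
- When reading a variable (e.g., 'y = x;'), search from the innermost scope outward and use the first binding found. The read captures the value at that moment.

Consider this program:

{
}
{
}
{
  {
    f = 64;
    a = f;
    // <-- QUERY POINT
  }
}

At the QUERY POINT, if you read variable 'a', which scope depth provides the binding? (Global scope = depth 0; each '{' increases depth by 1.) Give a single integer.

Answer: 2

Derivation:
Step 1: enter scope (depth=1)
Step 2: exit scope (depth=0)
Step 3: enter scope (depth=1)
Step 4: exit scope (depth=0)
Step 5: enter scope (depth=1)
Step 6: enter scope (depth=2)
Step 7: declare f=64 at depth 2
Step 8: declare a=(read f)=64 at depth 2
Visible at query point: a=64 f=64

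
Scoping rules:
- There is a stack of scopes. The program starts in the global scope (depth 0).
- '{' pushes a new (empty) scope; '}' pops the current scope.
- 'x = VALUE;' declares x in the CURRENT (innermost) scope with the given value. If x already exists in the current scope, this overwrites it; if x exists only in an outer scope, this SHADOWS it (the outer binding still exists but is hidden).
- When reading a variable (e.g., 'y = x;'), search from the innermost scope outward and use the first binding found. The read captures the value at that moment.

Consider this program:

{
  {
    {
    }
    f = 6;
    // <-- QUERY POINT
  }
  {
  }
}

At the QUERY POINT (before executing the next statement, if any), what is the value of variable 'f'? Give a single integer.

Answer: 6

Derivation:
Step 1: enter scope (depth=1)
Step 2: enter scope (depth=2)
Step 3: enter scope (depth=3)
Step 4: exit scope (depth=2)
Step 5: declare f=6 at depth 2
Visible at query point: f=6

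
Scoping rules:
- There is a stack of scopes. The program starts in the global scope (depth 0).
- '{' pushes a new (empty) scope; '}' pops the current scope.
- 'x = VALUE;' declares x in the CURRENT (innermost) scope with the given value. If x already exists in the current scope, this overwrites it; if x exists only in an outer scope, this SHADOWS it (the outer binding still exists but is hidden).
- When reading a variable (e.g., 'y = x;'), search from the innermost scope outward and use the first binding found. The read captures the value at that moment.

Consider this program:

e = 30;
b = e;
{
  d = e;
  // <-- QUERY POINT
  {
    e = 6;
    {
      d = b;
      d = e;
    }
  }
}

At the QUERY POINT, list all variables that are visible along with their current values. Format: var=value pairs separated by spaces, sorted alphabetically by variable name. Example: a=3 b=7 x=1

Answer: b=30 d=30 e=30

Derivation:
Step 1: declare e=30 at depth 0
Step 2: declare b=(read e)=30 at depth 0
Step 3: enter scope (depth=1)
Step 4: declare d=(read e)=30 at depth 1
Visible at query point: b=30 d=30 e=30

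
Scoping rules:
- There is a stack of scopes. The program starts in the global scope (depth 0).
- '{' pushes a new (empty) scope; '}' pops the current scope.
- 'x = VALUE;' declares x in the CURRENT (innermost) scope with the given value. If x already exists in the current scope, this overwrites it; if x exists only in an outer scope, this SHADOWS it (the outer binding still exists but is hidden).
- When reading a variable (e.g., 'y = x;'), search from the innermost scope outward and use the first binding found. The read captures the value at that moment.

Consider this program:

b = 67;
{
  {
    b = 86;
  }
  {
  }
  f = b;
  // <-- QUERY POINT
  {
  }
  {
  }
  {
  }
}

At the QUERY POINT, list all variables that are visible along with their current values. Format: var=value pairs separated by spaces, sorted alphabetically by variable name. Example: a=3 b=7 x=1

Answer: b=67 f=67

Derivation:
Step 1: declare b=67 at depth 0
Step 2: enter scope (depth=1)
Step 3: enter scope (depth=2)
Step 4: declare b=86 at depth 2
Step 5: exit scope (depth=1)
Step 6: enter scope (depth=2)
Step 7: exit scope (depth=1)
Step 8: declare f=(read b)=67 at depth 1
Visible at query point: b=67 f=67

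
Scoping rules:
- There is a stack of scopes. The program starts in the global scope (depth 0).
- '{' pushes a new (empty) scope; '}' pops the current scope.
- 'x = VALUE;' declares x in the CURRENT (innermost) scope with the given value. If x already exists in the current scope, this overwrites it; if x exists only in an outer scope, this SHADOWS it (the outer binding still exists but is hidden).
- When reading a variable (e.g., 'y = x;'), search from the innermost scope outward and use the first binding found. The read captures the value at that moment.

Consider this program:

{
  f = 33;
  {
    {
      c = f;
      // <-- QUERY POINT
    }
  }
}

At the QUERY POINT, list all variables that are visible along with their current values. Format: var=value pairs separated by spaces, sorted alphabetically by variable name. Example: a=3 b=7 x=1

Step 1: enter scope (depth=1)
Step 2: declare f=33 at depth 1
Step 3: enter scope (depth=2)
Step 4: enter scope (depth=3)
Step 5: declare c=(read f)=33 at depth 3
Visible at query point: c=33 f=33

Answer: c=33 f=33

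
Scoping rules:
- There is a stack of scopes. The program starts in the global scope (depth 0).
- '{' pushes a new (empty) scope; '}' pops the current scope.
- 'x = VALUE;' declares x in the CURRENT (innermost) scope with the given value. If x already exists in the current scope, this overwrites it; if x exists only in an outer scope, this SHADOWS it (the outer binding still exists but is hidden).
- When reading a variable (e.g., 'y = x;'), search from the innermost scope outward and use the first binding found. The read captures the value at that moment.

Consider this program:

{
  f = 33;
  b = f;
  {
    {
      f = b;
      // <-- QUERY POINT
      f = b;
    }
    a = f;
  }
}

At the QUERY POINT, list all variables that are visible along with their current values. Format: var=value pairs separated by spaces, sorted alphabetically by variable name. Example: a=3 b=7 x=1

Answer: b=33 f=33

Derivation:
Step 1: enter scope (depth=1)
Step 2: declare f=33 at depth 1
Step 3: declare b=(read f)=33 at depth 1
Step 4: enter scope (depth=2)
Step 5: enter scope (depth=3)
Step 6: declare f=(read b)=33 at depth 3
Visible at query point: b=33 f=33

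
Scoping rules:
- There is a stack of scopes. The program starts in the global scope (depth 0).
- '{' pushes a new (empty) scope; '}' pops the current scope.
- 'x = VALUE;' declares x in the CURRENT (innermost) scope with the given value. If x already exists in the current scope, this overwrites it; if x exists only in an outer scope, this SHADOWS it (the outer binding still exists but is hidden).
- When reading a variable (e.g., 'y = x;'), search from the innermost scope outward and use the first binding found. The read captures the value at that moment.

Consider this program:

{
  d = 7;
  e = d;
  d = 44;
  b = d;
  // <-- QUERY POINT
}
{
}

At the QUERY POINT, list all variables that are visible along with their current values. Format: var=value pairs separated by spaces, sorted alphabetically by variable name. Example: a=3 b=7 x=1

Answer: b=44 d=44 e=7

Derivation:
Step 1: enter scope (depth=1)
Step 2: declare d=7 at depth 1
Step 3: declare e=(read d)=7 at depth 1
Step 4: declare d=44 at depth 1
Step 5: declare b=(read d)=44 at depth 1
Visible at query point: b=44 d=44 e=7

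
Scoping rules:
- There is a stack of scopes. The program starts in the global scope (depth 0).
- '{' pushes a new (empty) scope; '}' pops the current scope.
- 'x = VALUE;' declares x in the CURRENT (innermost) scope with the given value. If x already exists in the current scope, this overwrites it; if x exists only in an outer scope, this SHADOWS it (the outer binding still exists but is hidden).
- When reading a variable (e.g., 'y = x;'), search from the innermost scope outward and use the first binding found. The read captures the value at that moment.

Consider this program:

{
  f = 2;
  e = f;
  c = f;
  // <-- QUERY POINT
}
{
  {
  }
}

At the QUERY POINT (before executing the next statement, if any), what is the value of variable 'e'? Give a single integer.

Answer: 2

Derivation:
Step 1: enter scope (depth=1)
Step 2: declare f=2 at depth 1
Step 3: declare e=(read f)=2 at depth 1
Step 4: declare c=(read f)=2 at depth 1
Visible at query point: c=2 e=2 f=2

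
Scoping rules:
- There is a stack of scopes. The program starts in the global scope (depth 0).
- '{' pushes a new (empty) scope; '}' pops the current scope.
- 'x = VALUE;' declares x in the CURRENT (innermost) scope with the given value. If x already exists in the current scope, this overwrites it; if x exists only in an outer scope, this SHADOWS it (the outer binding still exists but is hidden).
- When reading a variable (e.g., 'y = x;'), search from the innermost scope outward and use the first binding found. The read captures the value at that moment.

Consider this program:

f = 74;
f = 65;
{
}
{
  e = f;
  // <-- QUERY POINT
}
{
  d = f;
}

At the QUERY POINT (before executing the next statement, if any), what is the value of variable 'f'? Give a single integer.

Answer: 65

Derivation:
Step 1: declare f=74 at depth 0
Step 2: declare f=65 at depth 0
Step 3: enter scope (depth=1)
Step 4: exit scope (depth=0)
Step 5: enter scope (depth=1)
Step 6: declare e=(read f)=65 at depth 1
Visible at query point: e=65 f=65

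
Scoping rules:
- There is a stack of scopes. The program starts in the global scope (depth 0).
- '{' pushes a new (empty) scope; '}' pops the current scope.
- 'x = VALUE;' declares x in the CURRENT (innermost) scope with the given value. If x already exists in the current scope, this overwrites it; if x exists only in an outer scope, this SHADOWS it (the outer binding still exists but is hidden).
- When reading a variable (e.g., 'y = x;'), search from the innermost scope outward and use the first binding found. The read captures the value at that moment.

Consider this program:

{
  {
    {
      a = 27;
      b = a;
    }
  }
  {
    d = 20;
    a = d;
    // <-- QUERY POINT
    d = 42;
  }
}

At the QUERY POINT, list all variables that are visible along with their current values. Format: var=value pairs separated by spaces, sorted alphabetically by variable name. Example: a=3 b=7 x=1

Step 1: enter scope (depth=1)
Step 2: enter scope (depth=2)
Step 3: enter scope (depth=3)
Step 4: declare a=27 at depth 3
Step 5: declare b=(read a)=27 at depth 3
Step 6: exit scope (depth=2)
Step 7: exit scope (depth=1)
Step 8: enter scope (depth=2)
Step 9: declare d=20 at depth 2
Step 10: declare a=(read d)=20 at depth 2
Visible at query point: a=20 d=20

Answer: a=20 d=20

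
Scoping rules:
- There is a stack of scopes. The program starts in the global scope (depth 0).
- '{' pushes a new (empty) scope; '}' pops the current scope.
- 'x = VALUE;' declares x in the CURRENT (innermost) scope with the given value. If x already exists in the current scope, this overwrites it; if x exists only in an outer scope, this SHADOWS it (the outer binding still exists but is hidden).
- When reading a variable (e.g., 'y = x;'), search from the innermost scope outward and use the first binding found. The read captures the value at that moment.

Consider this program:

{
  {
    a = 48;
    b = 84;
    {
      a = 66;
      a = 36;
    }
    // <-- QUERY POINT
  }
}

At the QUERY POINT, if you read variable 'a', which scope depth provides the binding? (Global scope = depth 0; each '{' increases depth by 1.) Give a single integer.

Step 1: enter scope (depth=1)
Step 2: enter scope (depth=2)
Step 3: declare a=48 at depth 2
Step 4: declare b=84 at depth 2
Step 5: enter scope (depth=3)
Step 6: declare a=66 at depth 3
Step 7: declare a=36 at depth 3
Step 8: exit scope (depth=2)
Visible at query point: a=48 b=84

Answer: 2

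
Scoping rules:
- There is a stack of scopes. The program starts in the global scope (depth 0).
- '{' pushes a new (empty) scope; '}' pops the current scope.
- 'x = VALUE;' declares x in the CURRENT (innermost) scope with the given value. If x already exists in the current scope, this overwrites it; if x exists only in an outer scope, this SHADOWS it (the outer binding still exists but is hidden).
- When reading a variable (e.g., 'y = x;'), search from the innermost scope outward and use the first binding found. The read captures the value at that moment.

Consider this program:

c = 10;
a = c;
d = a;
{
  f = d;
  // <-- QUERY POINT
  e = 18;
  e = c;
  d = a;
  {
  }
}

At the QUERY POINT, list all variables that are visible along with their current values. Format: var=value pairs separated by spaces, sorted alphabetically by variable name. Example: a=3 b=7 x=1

Step 1: declare c=10 at depth 0
Step 2: declare a=(read c)=10 at depth 0
Step 3: declare d=(read a)=10 at depth 0
Step 4: enter scope (depth=1)
Step 5: declare f=(read d)=10 at depth 1
Visible at query point: a=10 c=10 d=10 f=10

Answer: a=10 c=10 d=10 f=10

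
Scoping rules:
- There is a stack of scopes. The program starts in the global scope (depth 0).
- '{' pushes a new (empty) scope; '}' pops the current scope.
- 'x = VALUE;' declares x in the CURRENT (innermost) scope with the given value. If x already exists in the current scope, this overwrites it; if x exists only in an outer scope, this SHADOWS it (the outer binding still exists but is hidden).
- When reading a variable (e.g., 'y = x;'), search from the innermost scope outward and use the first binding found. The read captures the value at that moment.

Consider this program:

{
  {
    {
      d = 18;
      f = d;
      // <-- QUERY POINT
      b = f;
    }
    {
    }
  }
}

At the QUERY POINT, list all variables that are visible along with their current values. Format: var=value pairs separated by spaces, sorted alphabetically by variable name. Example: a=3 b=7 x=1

Answer: d=18 f=18

Derivation:
Step 1: enter scope (depth=1)
Step 2: enter scope (depth=2)
Step 3: enter scope (depth=3)
Step 4: declare d=18 at depth 3
Step 5: declare f=(read d)=18 at depth 3
Visible at query point: d=18 f=18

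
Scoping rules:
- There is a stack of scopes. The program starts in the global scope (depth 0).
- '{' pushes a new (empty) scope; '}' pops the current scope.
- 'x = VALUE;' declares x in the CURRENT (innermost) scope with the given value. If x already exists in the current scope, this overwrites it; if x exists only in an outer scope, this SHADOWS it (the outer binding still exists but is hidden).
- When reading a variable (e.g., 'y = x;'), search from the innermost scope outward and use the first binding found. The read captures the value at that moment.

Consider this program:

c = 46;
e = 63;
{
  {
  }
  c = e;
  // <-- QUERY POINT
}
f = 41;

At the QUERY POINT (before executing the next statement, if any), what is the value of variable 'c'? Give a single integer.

Step 1: declare c=46 at depth 0
Step 2: declare e=63 at depth 0
Step 3: enter scope (depth=1)
Step 4: enter scope (depth=2)
Step 5: exit scope (depth=1)
Step 6: declare c=(read e)=63 at depth 1
Visible at query point: c=63 e=63

Answer: 63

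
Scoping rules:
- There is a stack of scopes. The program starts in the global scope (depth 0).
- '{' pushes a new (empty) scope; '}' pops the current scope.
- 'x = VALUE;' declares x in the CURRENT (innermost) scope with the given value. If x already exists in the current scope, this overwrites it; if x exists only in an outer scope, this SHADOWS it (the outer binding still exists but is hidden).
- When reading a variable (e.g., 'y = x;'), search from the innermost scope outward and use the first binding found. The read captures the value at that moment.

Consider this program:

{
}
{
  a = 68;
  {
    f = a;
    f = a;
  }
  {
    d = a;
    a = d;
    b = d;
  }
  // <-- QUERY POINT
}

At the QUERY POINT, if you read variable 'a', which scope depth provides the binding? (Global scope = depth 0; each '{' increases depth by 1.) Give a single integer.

Step 1: enter scope (depth=1)
Step 2: exit scope (depth=0)
Step 3: enter scope (depth=1)
Step 4: declare a=68 at depth 1
Step 5: enter scope (depth=2)
Step 6: declare f=(read a)=68 at depth 2
Step 7: declare f=(read a)=68 at depth 2
Step 8: exit scope (depth=1)
Step 9: enter scope (depth=2)
Step 10: declare d=(read a)=68 at depth 2
Step 11: declare a=(read d)=68 at depth 2
Step 12: declare b=(read d)=68 at depth 2
Step 13: exit scope (depth=1)
Visible at query point: a=68

Answer: 1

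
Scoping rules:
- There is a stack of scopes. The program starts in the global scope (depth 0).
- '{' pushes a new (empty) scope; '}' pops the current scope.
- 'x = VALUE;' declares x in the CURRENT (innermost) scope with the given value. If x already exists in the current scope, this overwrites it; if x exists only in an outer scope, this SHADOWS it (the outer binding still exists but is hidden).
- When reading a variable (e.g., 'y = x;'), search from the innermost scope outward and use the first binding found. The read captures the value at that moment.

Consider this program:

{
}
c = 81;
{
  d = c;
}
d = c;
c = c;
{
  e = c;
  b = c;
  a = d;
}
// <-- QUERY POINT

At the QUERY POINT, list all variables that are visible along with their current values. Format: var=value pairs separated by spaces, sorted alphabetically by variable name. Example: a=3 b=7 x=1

Answer: c=81 d=81

Derivation:
Step 1: enter scope (depth=1)
Step 2: exit scope (depth=0)
Step 3: declare c=81 at depth 0
Step 4: enter scope (depth=1)
Step 5: declare d=(read c)=81 at depth 1
Step 6: exit scope (depth=0)
Step 7: declare d=(read c)=81 at depth 0
Step 8: declare c=(read c)=81 at depth 0
Step 9: enter scope (depth=1)
Step 10: declare e=(read c)=81 at depth 1
Step 11: declare b=(read c)=81 at depth 1
Step 12: declare a=(read d)=81 at depth 1
Step 13: exit scope (depth=0)
Visible at query point: c=81 d=81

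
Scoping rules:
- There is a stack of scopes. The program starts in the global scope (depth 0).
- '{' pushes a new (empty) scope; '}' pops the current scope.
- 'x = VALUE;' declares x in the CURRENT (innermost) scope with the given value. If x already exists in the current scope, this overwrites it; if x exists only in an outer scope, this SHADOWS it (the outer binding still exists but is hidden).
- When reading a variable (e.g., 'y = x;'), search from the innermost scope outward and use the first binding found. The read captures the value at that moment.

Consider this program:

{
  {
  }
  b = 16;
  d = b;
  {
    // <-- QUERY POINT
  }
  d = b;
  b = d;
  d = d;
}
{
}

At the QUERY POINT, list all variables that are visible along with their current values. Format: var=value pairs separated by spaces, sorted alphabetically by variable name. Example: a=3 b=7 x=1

Answer: b=16 d=16

Derivation:
Step 1: enter scope (depth=1)
Step 2: enter scope (depth=2)
Step 3: exit scope (depth=1)
Step 4: declare b=16 at depth 1
Step 5: declare d=(read b)=16 at depth 1
Step 6: enter scope (depth=2)
Visible at query point: b=16 d=16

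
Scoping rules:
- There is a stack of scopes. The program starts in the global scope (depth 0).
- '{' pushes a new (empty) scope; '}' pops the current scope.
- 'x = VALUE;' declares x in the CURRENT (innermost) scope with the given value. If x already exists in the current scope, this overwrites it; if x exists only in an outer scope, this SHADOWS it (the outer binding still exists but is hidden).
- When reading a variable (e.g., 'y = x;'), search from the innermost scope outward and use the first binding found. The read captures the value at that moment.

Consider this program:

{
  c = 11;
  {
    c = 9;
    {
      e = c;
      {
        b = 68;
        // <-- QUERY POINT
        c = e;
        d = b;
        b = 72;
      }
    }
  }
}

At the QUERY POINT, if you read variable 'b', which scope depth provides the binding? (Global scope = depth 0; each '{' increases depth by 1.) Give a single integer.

Answer: 4

Derivation:
Step 1: enter scope (depth=1)
Step 2: declare c=11 at depth 1
Step 3: enter scope (depth=2)
Step 4: declare c=9 at depth 2
Step 5: enter scope (depth=3)
Step 6: declare e=(read c)=9 at depth 3
Step 7: enter scope (depth=4)
Step 8: declare b=68 at depth 4
Visible at query point: b=68 c=9 e=9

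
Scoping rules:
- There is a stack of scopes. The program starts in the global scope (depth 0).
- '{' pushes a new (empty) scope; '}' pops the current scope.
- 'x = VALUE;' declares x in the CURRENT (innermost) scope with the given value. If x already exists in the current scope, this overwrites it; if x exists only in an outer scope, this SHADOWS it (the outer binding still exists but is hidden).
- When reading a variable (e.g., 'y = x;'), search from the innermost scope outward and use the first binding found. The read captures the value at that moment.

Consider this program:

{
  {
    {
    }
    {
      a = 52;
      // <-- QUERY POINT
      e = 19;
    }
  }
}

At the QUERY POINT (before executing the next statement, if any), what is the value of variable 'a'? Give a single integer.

Answer: 52

Derivation:
Step 1: enter scope (depth=1)
Step 2: enter scope (depth=2)
Step 3: enter scope (depth=3)
Step 4: exit scope (depth=2)
Step 5: enter scope (depth=3)
Step 6: declare a=52 at depth 3
Visible at query point: a=52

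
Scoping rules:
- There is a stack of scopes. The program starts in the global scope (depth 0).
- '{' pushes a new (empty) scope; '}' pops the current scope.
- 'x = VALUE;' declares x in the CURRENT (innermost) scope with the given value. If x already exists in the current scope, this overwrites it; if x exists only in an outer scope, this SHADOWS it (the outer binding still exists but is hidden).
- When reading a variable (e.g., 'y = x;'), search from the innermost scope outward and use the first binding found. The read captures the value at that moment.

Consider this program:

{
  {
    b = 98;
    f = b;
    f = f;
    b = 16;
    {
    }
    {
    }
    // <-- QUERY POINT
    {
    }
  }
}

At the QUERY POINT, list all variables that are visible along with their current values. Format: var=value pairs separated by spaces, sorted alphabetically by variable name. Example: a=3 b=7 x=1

Step 1: enter scope (depth=1)
Step 2: enter scope (depth=2)
Step 3: declare b=98 at depth 2
Step 4: declare f=(read b)=98 at depth 2
Step 5: declare f=(read f)=98 at depth 2
Step 6: declare b=16 at depth 2
Step 7: enter scope (depth=3)
Step 8: exit scope (depth=2)
Step 9: enter scope (depth=3)
Step 10: exit scope (depth=2)
Visible at query point: b=16 f=98

Answer: b=16 f=98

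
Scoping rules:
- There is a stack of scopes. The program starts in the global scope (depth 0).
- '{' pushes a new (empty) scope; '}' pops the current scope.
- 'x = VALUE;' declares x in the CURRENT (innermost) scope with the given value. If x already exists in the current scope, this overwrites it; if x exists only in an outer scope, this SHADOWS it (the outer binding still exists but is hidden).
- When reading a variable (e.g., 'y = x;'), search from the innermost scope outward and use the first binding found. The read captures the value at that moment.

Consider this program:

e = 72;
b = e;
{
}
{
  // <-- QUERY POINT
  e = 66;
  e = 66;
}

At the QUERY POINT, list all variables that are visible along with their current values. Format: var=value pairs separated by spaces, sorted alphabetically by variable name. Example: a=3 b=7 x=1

Step 1: declare e=72 at depth 0
Step 2: declare b=(read e)=72 at depth 0
Step 3: enter scope (depth=1)
Step 4: exit scope (depth=0)
Step 5: enter scope (depth=1)
Visible at query point: b=72 e=72

Answer: b=72 e=72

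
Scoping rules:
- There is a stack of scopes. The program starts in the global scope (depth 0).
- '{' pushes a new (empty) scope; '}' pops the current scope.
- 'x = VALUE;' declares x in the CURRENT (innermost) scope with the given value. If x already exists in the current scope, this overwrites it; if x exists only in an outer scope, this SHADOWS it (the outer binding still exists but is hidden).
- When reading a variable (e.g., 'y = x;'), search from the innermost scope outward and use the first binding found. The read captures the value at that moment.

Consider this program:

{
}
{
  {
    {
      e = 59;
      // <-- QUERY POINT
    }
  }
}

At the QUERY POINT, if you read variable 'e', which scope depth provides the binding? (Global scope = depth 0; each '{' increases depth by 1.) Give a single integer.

Step 1: enter scope (depth=1)
Step 2: exit scope (depth=0)
Step 3: enter scope (depth=1)
Step 4: enter scope (depth=2)
Step 5: enter scope (depth=3)
Step 6: declare e=59 at depth 3
Visible at query point: e=59

Answer: 3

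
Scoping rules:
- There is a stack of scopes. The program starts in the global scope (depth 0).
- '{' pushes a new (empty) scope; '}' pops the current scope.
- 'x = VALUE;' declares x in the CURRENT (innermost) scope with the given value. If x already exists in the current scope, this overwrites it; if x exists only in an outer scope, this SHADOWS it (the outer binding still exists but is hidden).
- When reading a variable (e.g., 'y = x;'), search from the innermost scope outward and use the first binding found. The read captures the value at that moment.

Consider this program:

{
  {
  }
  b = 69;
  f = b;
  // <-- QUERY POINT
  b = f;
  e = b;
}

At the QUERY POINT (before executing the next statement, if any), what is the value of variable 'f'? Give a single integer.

Answer: 69

Derivation:
Step 1: enter scope (depth=1)
Step 2: enter scope (depth=2)
Step 3: exit scope (depth=1)
Step 4: declare b=69 at depth 1
Step 5: declare f=(read b)=69 at depth 1
Visible at query point: b=69 f=69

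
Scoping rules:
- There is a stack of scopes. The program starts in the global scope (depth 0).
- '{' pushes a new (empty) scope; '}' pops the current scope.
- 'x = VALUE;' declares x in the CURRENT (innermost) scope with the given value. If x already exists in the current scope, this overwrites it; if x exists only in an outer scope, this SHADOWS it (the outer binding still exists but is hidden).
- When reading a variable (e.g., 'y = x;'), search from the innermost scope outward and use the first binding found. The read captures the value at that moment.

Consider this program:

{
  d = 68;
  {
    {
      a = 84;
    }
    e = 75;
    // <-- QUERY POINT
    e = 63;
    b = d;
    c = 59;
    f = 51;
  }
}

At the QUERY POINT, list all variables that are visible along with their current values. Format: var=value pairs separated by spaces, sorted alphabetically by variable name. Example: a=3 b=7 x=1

Step 1: enter scope (depth=1)
Step 2: declare d=68 at depth 1
Step 3: enter scope (depth=2)
Step 4: enter scope (depth=3)
Step 5: declare a=84 at depth 3
Step 6: exit scope (depth=2)
Step 7: declare e=75 at depth 2
Visible at query point: d=68 e=75

Answer: d=68 e=75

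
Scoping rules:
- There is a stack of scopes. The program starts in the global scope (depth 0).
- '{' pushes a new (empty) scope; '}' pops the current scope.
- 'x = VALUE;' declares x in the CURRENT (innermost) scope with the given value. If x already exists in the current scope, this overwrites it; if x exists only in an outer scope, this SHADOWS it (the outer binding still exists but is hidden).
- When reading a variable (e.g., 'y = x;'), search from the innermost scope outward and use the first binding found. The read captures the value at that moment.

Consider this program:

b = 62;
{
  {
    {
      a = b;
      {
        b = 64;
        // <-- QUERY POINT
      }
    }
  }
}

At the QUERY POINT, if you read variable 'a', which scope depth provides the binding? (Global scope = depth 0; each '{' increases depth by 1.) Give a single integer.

Step 1: declare b=62 at depth 0
Step 2: enter scope (depth=1)
Step 3: enter scope (depth=2)
Step 4: enter scope (depth=3)
Step 5: declare a=(read b)=62 at depth 3
Step 6: enter scope (depth=4)
Step 7: declare b=64 at depth 4
Visible at query point: a=62 b=64

Answer: 3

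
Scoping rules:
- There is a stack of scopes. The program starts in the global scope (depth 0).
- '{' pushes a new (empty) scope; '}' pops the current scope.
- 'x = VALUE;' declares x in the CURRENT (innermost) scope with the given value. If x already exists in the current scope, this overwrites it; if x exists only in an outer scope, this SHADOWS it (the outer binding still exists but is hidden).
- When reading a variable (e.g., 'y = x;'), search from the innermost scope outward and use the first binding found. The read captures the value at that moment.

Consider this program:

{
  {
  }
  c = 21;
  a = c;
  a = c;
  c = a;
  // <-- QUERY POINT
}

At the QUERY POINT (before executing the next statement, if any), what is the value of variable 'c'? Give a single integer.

Step 1: enter scope (depth=1)
Step 2: enter scope (depth=2)
Step 3: exit scope (depth=1)
Step 4: declare c=21 at depth 1
Step 5: declare a=(read c)=21 at depth 1
Step 6: declare a=(read c)=21 at depth 1
Step 7: declare c=(read a)=21 at depth 1
Visible at query point: a=21 c=21

Answer: 21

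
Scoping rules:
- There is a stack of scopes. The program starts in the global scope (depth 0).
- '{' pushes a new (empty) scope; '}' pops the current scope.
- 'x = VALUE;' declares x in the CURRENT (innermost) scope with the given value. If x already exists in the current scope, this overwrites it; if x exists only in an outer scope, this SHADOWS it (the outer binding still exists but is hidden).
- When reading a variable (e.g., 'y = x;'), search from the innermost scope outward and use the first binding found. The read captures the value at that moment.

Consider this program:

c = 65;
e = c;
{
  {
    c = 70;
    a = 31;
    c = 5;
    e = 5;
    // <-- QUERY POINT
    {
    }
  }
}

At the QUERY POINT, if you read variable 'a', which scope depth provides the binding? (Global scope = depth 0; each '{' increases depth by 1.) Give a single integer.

Step 1: declare c=65 at depth 0
Step 2: declare e=(read c)=65 at depth 0
Step 3: enter scope (depth=1)
Step 4: enter scope (depth=2)
Step 5: declare c=70 at depth 2
Step 6: declare a=31 at depth 2
Step 7: declare c=5 at depth 2
Step 8: declare e=5 at depth 2
Visible at query point: a=31 c=5 e=5

Answer: 2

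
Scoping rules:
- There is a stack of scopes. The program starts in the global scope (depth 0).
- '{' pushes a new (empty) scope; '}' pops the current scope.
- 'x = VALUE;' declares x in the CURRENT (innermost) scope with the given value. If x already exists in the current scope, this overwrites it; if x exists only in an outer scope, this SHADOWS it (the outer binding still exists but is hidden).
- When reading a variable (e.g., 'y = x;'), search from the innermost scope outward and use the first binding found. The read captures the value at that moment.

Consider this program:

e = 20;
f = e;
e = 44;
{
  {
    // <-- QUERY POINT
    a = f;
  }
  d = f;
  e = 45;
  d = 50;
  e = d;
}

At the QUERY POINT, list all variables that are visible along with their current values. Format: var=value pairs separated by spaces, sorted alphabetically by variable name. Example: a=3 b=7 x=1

Step 1: declare e=20 at depth 0
Step 2: declare f=(read e)=20 at depth 0
Step 3: declare e=44 at depth 0
Step 4: enter scope (depth=1)
Step 5: enter scope (depth=2)
Visible at query point: e=44 f=20

Answer: e=44 f=20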